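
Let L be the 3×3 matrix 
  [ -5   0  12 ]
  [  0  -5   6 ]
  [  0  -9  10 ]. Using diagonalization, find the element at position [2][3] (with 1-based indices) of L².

30

Characteristic polynomial: t^3 - 21t + 20 = (t - 4)(t - 1)(t + 5), so the eigenvalues are -5, 1, 4.
t=4: eigenvector (4, 2, 3).
t=1: eigenvector (2, 1, 1).
t=-5: eigenvector (1, 0, 0).
P = [[4, 2, 1], [2, 1, 0], [3, 1, 0]], D = diag(4, 1, -5), P⁻¹ = [[0, -1, 1], [0, 3, -2], [1, -2, 0]].
L² = P·diag(16, 1, 25)·P⁻¹ = [[25, -108, 60], [0, -29, 30], [0, -45, 46]].
The requested entry is 30.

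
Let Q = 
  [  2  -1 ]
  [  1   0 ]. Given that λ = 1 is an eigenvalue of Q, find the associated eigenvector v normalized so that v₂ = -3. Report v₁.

-3

Q − 1I = [[1, -1], [1, -1]].
Solving (Q − 1I)v = 0 gives the eigenspace spanned by (-3, -3).
With v₂ = -3, v = (-3, -3), so v₁ = -3.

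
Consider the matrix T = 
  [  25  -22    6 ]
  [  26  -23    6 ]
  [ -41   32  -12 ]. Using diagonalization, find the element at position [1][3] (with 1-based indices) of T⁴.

Characteristic polynomial: λ^3 + 10λ^2 + 27λ + 18 = (λ + 1)(λ + 3)(λ + 6), so the eigenvalues are -6, -3, -1.
λ=-1: eigenvector (5, 4, -7).
λ=-3: eigenvector (1, 1, -1).
λ=-6: eigenvector (-2, -2, 3).
P = [[5, 1, -2], [4, 1, -2], [-7, -1, 3]], D = diag(-1, -3, -6), P⁻¹ = [[1, -1, 0], [2, 1, 2], [3, -2, 1]].
T⁴ = P·diag(1, 81, 1296)·P⁻¹ = [[-7609, 5260, -2430], [-7610, 5261, -2430], [11495, -7850, 3726]].
The requested entry is -2430.

-2430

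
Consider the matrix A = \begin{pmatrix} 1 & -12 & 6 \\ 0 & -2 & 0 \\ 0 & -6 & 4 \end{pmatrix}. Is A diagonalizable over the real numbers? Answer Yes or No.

Yes

Characteristic polynomial: p(μ) = μ^3 - 3μ^2 - 6μ + 8 = (μ - 4)(μ - 1)(μ + 2).
All 3 eigenvalues are distinct, so A is diagonalizable.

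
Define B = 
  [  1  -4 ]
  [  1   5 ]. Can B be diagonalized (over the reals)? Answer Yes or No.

No

Characteristic polynomial: p(s) = s^2 - 6s + 9 = (s - 3)^2.
s = 3 has algebraic multiplicity 2; rank(B − 3I) = 1, so geometric multiplicity = 1.
Geometric multiplicity < algebraic multiplicity, so B is not diagonalizable.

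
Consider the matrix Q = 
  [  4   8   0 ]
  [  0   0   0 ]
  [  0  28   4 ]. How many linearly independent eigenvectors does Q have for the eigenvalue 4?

Q − 4I = [[0, 8, 0], [0, -4, 0], [0, 28, 0]].
This matrix has rank 1, so its null space has dimension 3 − 1 = 2.

2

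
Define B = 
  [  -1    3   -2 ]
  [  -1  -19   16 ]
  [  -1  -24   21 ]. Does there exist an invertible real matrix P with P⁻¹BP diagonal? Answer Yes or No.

Characteristic polynomial: p(λ) = λ^3 - λ^2 - 16λ - 20 = (λ - 5)(λ + 2)^2.
λ = -2 has algebraic multiplicity 2; rank(B + 2I) = 2, so geometric multiplicity = 1.
Geometric multiplicity < algebraic multiplicity, so B is not diagonalizable.

No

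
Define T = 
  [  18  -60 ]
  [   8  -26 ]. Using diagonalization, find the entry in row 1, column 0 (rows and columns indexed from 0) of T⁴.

Characteristic polynomial: λ^2 + 8λ + 12 = (λ + 2)(λ + 6), so the eigenvalues are -6, -2.
λ=-6: eigenvector (-5, -2).
λ=-2: eigenvector (3, 1).
P = [[-5, 3], [-2, 1]], D = diag(-6, -2), P⁻¹ = [[1, -3], [2, -5]].
T⁴ = P·diag(1296, 16)·P⁻¹ = [[-6384, 19200], [-2560, 7696]].
The requested entry is -2560.

-2560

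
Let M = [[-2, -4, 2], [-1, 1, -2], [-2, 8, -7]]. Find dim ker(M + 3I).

M + 3I = [[1, -4, 2], [-1, 4, -2], [-2, 8, -4]].
This matrix has rank 1, so its null space has dimension 3 − 1 = 2.

2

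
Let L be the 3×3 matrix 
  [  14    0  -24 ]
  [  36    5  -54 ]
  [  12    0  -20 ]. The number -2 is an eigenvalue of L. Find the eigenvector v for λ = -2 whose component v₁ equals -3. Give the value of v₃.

L + 2I = [[16, 0, -24], [36, 7, -54], [12, 0, -18]].
Solving (L + 2I)v = 0 gives the eigenspace spanned by (-3, 0, -2).
With v₁ = -3, v = (-3, 0, -2), so v₃ = -2.

-2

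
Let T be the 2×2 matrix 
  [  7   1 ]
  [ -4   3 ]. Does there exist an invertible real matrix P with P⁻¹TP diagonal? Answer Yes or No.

Characteristic polynomial: p(λ) = λ^2 - 10λ + 25 = (λ - 5)^2.
λ = 5 has algebraic multiplicity 2; rank(T − 5I) = 1, so geometric multiplicity = 1.
Geometric multiplicity < algebraic multiplicity, so T is not diagonalizable.

No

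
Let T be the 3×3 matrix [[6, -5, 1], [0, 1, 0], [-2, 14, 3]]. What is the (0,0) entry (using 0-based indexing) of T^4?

Characteristic polynomial: r^3 - 10r^2 + 29r - 20 = (r - 5)(r - 4)(r - 1), so the eigenvalues are 1, 4, 5.
r=5: eigenvector (1, 0, -1).
r=1: eigenvector (2, 1, -5).
r=4: eigenvector (1, 0, -2).
P = [[1, 2, 1], [0, 1, 0], [-1, -5, -2]], D = diag(5, 1, 4), P⁻¹ = [[2, 1, 1], [0, 1, 0], [-1, -3, -1]].
T⁴ = P·diag(625, 1, 256)·P⁻¹ = [[994, -141, 369], [0, 1, 0], [-738, 906, -113]].
The requested entry is 994.

994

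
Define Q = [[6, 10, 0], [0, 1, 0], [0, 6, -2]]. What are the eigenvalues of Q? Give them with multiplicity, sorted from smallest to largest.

-2, 1, 6

Characteristic polynomial: p(t) = t^3 - 5t^2 - 8t + 12 = (t - 6)(t - 1)(t + 2).
Roots (with multiplicity): -2, 1, 6.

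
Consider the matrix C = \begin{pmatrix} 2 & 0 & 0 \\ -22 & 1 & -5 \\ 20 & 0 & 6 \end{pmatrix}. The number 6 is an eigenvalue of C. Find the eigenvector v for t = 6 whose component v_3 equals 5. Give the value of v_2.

C − 6I = [[-4, 0, 0], [-22, -5, -5], [20, 0, 0]].
Solving (C − 6I)v = 0 gives the eigenspace spanned by (0, -5, 5).
With v_3 = 5, v = (0, -5, 5), so v_2 = -5.

-5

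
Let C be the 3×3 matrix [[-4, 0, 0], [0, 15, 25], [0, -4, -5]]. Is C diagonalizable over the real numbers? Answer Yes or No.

Characteristic polynomial: p(s) = s^3 - 6s^2 - 15s + 100 = (s - 5)^2(s + 4).
s = 5 has algebraic multiplicity 2; rank(C − 5I) = 2, so geometric multiplicity = 1.
Geometric multiplicity < algebraic multiplicity, so C is not diagonalizable.

No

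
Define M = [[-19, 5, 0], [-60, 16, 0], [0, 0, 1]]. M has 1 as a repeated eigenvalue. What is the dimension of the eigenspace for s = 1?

2

M − 1I = [[-20, 5, 0], [-60, 15, 0], [0, 0, 0]].
This matrix has rank 1, so its null space has dimension 3 − 1 = 2.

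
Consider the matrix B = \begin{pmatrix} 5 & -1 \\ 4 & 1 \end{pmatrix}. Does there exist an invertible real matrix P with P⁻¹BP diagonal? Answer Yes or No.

No

Characteristic polynomial: p(t) = t^2 - 6t + 9 = (t - 3)^2.
t = 3 has algebraic multiplicity 2; rank(B − 3I) = 1, so geometric multiplicity = 1.
Geometric multiplicity < algebraic multiplicity, so B is not diagonalizable.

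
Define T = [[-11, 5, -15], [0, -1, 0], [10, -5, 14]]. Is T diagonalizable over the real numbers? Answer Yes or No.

Yes

Characteristic polynomial: p(s) = s^3 - 2s^2 - 7s - 4 = (s - 4)(s + 1)^2.
s = -1 has algebraic multiplicity 2; rank(T + 1I) = 1, so geometric multiplicity = 2.
Every eigenvalue has geometric = algebraic multiplicity, so T is diagonalizable.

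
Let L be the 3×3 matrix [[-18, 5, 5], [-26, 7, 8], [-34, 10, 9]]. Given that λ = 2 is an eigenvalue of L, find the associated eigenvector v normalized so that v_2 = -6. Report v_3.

L − 2I = [[-20, 5, 5], [-26, 5, 8], [-34, 10, 7]].
Solving (L − 2I)v = 0 gives the eigenspace spanned by (-3, -6, -6).
With v_2 = -6, v = (-3, -6, -6), so v_3 = -6.

-6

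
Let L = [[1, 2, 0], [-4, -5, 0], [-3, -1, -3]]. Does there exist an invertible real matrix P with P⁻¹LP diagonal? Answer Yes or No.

Characteristic polynomial: p(r) = r^3 + 7r^2 + 15r + 9 = (r + 1)(r + 3)^2.
r = -3 has algebraic multiplicity 2; rank(L + 3I) = 2, so geometric multiplicity = 1.
Geometric multiplicity < algebraic multiplicity, so L is not diagonalizable.

No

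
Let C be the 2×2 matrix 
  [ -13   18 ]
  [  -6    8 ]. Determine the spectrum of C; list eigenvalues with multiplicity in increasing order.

-4, -1

Characteristic polynomial: p(μ) = μ^2 + 5μ + 4 = (μ + 1)(μ + 4).
Roots (with multiplicity): -4, -1.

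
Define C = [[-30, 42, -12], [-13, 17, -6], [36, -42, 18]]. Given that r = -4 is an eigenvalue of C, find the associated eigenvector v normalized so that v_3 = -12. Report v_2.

C + 4I = [[-26, 42, -12], [-13, 21, -6], [36, -42, 22]].
Solving (C + 4I)v = 0 gives the eigenspace spanned by (12, 4, -12).
With v_3 = -12, v = (12, 4, -12), so v_2 = 4.

4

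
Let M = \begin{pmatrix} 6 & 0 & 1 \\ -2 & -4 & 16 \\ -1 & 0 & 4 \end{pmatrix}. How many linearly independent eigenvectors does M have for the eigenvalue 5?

1

M − 5I = [[1, 0, 1], [-2, -9, 16], [-1, 0, -1]].
This matrix has rank 2, so its null space has dimension 3 − 2 = 1.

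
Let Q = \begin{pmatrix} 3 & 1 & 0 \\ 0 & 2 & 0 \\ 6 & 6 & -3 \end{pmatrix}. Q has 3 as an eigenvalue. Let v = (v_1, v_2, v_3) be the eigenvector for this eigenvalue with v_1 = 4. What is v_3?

4

Q − 3I = [[0, 1, 0], [0, -1, 0], [6, 6, -6]].
Solving (Q − 3I)v = 0 gives the eigenspace spanned by (4, 0, 4).
With v_1 = 4, v = (4, 0, 4), so v_3 = 4.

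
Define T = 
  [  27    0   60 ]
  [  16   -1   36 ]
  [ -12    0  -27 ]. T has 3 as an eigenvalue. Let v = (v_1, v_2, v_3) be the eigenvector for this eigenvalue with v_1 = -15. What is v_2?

T − 3I = [[24, 0, 60], [16, -4, 36], [-12, 0, -30]].
Solving (T − 3I)v = 0 gives the eigenspace spanned by (-15, -6, 6).
With v_1 = -15, v = (-15, -6, 6), so v_2 = -6.

-6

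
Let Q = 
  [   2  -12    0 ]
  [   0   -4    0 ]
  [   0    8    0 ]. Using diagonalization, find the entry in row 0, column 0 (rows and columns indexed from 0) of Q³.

Characteristic polynomial: λ^3 + 2λ^2 - 8λ = λ(λ - 2)(λ + 4), so the eigenvalues are -4, 0, 2.
λ=0: eigenvector (0, 0, 1).
λ=-4: eigenvector (2, 1, -2).
λ=2: eigenvector (1, 0, 0).
P = [[0, 2, 1], [0, 1, 0], [1, -2, 0]], D = diag(0, -4, 2), P⁻¹ = [[0, 2, 1], [0, 1, 0], [1, -2, 0]].
Q³ = P·diag(0, -64, 8)·P⁻¹ = [[8, -144, 0], [0, -64, 0], [0, 128, 0]].
The requested entry is 8.

8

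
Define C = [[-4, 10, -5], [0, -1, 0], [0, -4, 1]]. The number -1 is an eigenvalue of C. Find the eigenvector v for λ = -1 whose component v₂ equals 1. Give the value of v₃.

C + 1I = [[-3, 10, -5], [0, 0, 0], [0, -4, 2]].
Solving (C + 1I)v = 0 gives the eigenspace spanned by (0, 1, 2).
With v₂ = 1, v = (0, 1, 2), so v₃ = 2.

2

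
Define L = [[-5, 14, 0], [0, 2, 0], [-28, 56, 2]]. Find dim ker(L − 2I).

L − 2I = [[-7, 14, 0], [0, 0, 0], [-28, 56, 0]].
This matrix has rank 1, so its null space has dimension 3 − 1 = 2.

2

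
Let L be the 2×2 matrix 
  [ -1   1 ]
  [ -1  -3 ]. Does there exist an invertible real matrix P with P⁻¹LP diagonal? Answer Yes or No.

No

Characteristic polynomial: p(λ) = λ^2 + 4λ + 4 = (λ + 2)^2.
λ = -2 has algebraic multiplicity 2; rank(L + 2I) = 1, so geometric multiplicity = 1.
Geometric multiplicity < algebraic multiplicity, so L is not diagonalizable.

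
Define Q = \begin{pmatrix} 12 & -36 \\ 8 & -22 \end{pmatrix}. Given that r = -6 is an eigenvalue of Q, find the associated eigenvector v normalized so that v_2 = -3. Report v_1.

-6

Q + 6I = [[18, -36], [8, -16]].
Solving (Q + 6I)v = 0 gives the eigenspace spanned by (-6, -3).
With v_2 = -3, v = (-6, -3), so v_1 = -6.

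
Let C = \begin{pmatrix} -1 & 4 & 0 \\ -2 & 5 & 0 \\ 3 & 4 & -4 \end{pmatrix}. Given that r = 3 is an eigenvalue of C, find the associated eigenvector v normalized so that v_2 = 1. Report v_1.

C − 3I = [[-4, 4, 0], [-2, 2, 0], [3, 4, -7]].
Solving (C − 3I)v = 0 gives the eigenspace spanned by (1, 1, 1).
With v_2 = 1, v = (1, 1, 1), so v_1 = 1.

1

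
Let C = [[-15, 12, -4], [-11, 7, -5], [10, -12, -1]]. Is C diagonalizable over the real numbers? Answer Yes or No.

Characteristic polynomial: p(r) = r^3 + 9r^2 + 15r - 25 = (r - 1)(r + 5)^2.
r = -5 has algebraic multiplicity 2; rank(C + 5I) = 2, so geometric multiplicity = 1.
Geometric multiplicity < algebraic multiplicity, so C is not diagonalizable.

No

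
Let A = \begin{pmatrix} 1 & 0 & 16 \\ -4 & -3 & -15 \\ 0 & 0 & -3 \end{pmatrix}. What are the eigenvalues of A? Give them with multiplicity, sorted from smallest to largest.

Characteristic polynomial: p(λ) = λ^3 + 5λ^2 + 3λ - 9 = (λ - 1)(λ + 3)^2.
Roots (with multiplicity): -3, -3, 1.

-3, -3, 1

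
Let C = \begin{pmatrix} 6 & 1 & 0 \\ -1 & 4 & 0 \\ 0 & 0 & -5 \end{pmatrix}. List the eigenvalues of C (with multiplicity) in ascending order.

Characteristic polynomial: p(t) = t^3 - 5t^2 - 25t + 125 = (t - 5)^2(t + 5).
Roots (with multiplicity): -5, 5, 5.

-5, 5, 5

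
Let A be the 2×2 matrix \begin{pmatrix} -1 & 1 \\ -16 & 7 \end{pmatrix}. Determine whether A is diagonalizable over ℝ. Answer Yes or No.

No

Characteristic polynomial: p(s) = s^2 - 6s + 9 = (s - 3)^2.
s = 3 has algebraic multiplicity 2; rank(A − 3I) = 1, so geometric multiplicity = 1.
Geometric multiplicity < algebraic multiplicity, so A is not diagonalizable.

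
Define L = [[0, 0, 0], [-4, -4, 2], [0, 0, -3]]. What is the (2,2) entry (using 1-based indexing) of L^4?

Characteristic polynomial: λ^3 + 7λ^2 + 12λ = λ(λ + 3)(λ + 4), so the eigenvalues are -4, -3, 0.
λ=0: eigenvector (1, -1, 0).
λ=-4: eigenvector (0, 1, 0).
λ=-3: eigenvector (0, 2, 1).
P = [[1, 0, 0], [-1, 1, 2], [0, 0, 1]], D = diag(0, -4, -3), P⁻¹ = [[1, 0, 0], [1, 1, -2], [0, 0, 1]].
L⁴ = P·diag(0, 256, 81)·P⁻¹ = [[0, 0, 0], [256, 256, -350], [0, 0, 81]].
The requested entry is 256.

256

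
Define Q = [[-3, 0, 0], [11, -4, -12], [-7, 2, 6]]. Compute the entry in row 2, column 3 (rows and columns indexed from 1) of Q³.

-48

Characteristic polynomial: λ^3 + λ^2 - 6λ = λ(λ - 2)(λ + 3), so the eigenvalues are -3, 0, 2.
λ=-3: eigenvector (1, -1, 1).
λ=0: eigenvector (0, 3, -1).
λ=2: eigenvector (0, -2, 1).
P = [[1, 0, 0], [-1, 3, -2], [1, -1, 1]], D = diag(-3, 0, 2), P⁻¹ = [[1, 0, 0], [-1, 1, 2], [-2, 1, 3]].
Q³ = P·diag(-27, 0, 8)·P⁻¹ = [[-27, 0, 0], [59, -16, -48], [-43, 8, 24]].
The requested entry is -48.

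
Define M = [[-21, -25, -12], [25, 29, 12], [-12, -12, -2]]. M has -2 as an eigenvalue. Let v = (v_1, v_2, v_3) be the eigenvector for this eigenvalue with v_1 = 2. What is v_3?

1

M + 2I = [[-19, -25, -12], [25, 31, 12], [-12, -12, 0]].
Solving (M + 2I)v = 0 gives the eigenspace spanned by (2, -2, 1).
With v_1 = 2, v = (2, -2, 1), so v_3 = 1.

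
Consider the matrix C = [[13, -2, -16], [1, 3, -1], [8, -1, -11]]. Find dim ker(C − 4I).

C − 4I = [[9, -2, -16], [1, -1, -1], [8, -1, -15]].
This matrix has rank 2, so its null space has dimension 3 − 2 = 1.

1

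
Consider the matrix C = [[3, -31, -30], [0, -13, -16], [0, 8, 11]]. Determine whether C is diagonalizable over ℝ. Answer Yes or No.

Characteristic polynomial: p(s) = s^3 - s^2 - 21s + 45 = (s - 3)^2(s + 5).
s = 3 has algebraic multiplicity 2; rank(C − 3I) = 2, so geometric multiplicity = 1.
Geometric multiplicity < algebraic multiplicity, so C is not diagonalizable.

No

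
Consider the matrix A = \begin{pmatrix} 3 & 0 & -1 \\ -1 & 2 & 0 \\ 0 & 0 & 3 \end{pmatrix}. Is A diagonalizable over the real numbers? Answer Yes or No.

No

Characteristic polynomial: p(μ) = μ^3 - 8μ^2 + 21μ - 18 = (μ - 3)^2(μ - 2).
μ = 3 has algebraic multiplicity 2; rank(A − 3I) = 2, so geometric multiplicity = 1.
Geometric multiplicity < algebraic multiplicity, so A is not diagonalizable.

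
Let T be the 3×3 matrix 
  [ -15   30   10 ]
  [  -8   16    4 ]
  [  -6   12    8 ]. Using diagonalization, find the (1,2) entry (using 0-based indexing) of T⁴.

256

Characteristic polynomial: r^3 - 9r^2 + 20r = r(r - 5)(r - 4), so the eigenvalues are 0, 4, 5.
r=5: eigenvector (1, 0, 2).
r=0: eigenvector (2, 1, 0).
r=4: eigenvector (0, 1, -3).
P = [[1, 2, 0], [0, 1, 1], [2, 0, -3]], D = diag(5, 0, 4), P⁻¹ = [[-3, 6, 2], [2, -3, -1], [-2, 4, 1]].
T⁴ = P·diag(625, 0, 256)·P⁻¹ = [[-1875, 3750, 1250], [-512, 1024, 256], [-2214, 4428, 1732]].
The requested entry is 256.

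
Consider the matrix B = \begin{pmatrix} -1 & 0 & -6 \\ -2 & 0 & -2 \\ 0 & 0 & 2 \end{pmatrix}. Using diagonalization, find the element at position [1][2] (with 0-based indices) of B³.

4

Characteristic polynomial: r^3 - r^2 - 2r = r(r - 2)(r + 1), so the eigenvalues are -1, 0, 2.
r=-1: eigenvector (1, 2, 0).
r=0: eigenvector (0, 1, 0).
r=2: eigenvector (-2, 1, 1).
P = [[1, 0, -2], [2, 1, 1], [0, 0, 1]], D = diag(-1, 0, 2), P⁻¹ = [[1, 0, 2], [-2, 1, -5], [0, 0, 1]].
B³ = P·diag(-1, 0, 8)·P⁻¹ = [[-1, 0, -18], [-2, 0, 4], [0, 0, 8]].
The requested entry is 4.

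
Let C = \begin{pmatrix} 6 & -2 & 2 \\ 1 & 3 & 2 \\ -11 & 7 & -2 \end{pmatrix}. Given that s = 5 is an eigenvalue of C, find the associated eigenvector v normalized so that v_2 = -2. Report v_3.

-2

C − 5I = [[1, -2, 2], [1, -2, 2], [-11, 7, -7]].
Solving (C − 5I)v = 0 gives the eigenspace spanned by (0, -2, -2).
With v_2 = -2, v = (0, -2, -2), so v_3 = -2.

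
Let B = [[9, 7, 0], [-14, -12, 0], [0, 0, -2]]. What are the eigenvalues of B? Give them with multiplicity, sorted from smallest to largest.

Characteristic polynomial: p(s) = s^3 + 5s^2 - 4s - 20 = (s - 2)(s + 2)(s + 5).
Roots (with multiplicity): -5, -2, 2.

-5, -2, 2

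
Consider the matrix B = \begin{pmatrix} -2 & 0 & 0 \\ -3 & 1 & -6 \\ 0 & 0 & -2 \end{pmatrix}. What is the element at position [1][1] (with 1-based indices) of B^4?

16

Characteristic polynomial: s^3 + 3s^2 - 4 = (s - 1)(s + 2)^2, so the eigenvalues are -2, -2, 1.
s=-2: eigenvector (1, 1, 0).
s=1: eigenvector (0, 1, 0).
s=-2: eigenvector (0, 2, 1).
P = [[1, 0, 0], [1, 1, 2], [0, 0, 1]], D = diag(-2, 1, -2), P⁻¹ = [[1, 0, 0], [-1, 1, -2], [0, 0, 1]].
B⁴ = P·diag(16, 1, 16)·P⁻¹ = [[16, 0, 0], [15, 1, 30], [0, 0, 16]].
The requested entry is 16.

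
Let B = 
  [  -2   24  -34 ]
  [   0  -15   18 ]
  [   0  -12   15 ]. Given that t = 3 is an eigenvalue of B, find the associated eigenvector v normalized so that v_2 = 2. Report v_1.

B − 3I = [[-5, 24, -34], [0, -18, 18], [0, -12, 12]].
Solving (B − 3I)v = 0 gives the eigenspace spanned by (-4, 2, 2).
With v_2 = 2, v = (-4, 2, 2), so v_1 = -4.

-4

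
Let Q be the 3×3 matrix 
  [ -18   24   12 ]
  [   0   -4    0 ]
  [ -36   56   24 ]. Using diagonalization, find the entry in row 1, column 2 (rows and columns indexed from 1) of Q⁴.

Characteristic polynomial: μ^3 - 2μ^2 - 24μ = μ(μ - 6)(μ + 4), so the eigenvalues are -4, 0, 6.
μ=-4: eigenvector (0, 1, -2).
μ=6: eigenvector (1, 0, 2).
μ=0: eigenvector (-2, 0, -3).
P = [[0, 1, -2], [1, 0, 0], [-2, 2, -3]], D = diag(-4, 6, 0), P⁻¹ = [[0, 1, 0], [-3, 4, 2], [-2, 2, 1]].
Q⁴ = P·diag(256, 1296, 0)·P⁻¹ = [[-3888, 5184, 2592], [0, 256, 0], [-7776, 9856, 5184]].
The requested entry is 5184.

5184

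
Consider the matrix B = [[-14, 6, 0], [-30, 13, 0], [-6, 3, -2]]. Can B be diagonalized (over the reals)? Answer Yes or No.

Characteristic polynomial: p(r) = r^3 + 3r^2 - 4 = (r - 1)(r + 2)^2.
r = -2 has algebraic multiplicity 2; rank(B + 2I) = 1, so geometric multiplicity = 2.
Every eigenvalue has geometric = algebraic multiplicity, so B is diagonalizable.

Yes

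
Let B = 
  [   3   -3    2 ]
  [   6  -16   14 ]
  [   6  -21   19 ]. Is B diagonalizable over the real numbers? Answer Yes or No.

Yes

Characteristic polynomial: p(t) = t^3 - 6t^2 + 5t = t(t - 5)(t - 1).
All 3 eigenvalues are distinct, so B is diagonalizable.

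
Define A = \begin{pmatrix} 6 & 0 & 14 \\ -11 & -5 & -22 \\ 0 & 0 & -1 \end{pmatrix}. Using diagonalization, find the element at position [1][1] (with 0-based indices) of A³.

-125

Characteristic polynomial: λ^3 - 31λ - 30 = (λ - 6)(λ + 1)(λ + 5), so the eigenvalues are -5, -1, 6.
λ=6: eigenvector (1, -1, 0).
λ=-5: eigenvector (0, 1, 0).
λ=-1: eigenvector (-2, 0, 1).
P = [[1, 0, -2], [-1, 1, 0], [0, 0, 1]], D = diag(6, -5, -1), P⁻¹ = [[1, 0, 2], [1, 1, 2], [0, 0, 1]].
A³ = P·diag(216, -125, -1)·P⁻¹ = [[216, 0, 434], [-341, -125, -682], [0, 0, -1]].
The requested entry is -125.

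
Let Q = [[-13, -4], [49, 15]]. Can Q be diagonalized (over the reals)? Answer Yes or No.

Characteristic polynomial: p(r) = r^2 - 2r + 1 = (r - 1)^2.
r = 1 has algebraic multiplicity 2; rank(Q − 1I) = 1, so geometric multiplicity = 1.
Geometric multiplicity < algebraic multiplicity, so Q is not diagonalizable.

No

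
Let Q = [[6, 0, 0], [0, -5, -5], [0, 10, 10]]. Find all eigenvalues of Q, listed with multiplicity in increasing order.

0, 5, 6

Characteristic polynomial: p(t) = t^3 - 11t^2 + 30t = t(t - 6)(t - 5).
Roots (with multiplicity): 0, 5, 6.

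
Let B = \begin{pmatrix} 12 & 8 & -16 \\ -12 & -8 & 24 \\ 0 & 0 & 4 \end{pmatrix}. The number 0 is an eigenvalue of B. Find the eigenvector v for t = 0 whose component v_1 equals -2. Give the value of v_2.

B = [[12, 8, -16], [-12, -8, 24], [0, 0, 4]].
Solving (B)v = 0 gives the eigenspace spanned by (-2, 3, 0).
With v_1 = -2, v = (-2, 3, 0), so v_2 = 3.

3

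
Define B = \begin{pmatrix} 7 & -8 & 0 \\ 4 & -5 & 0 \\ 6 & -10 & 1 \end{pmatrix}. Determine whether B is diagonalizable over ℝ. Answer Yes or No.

Characteristic polynomial: p(s) = s^3 - 3s^2 - s + 3 = (s - 3)(s - 1)(s + 1).
All 3 eigenvalues are distinct, so B is diagonalizable.

Yes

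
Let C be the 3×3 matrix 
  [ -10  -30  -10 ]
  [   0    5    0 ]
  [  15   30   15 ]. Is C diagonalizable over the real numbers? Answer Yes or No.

Characteristic polynomial: p(r) = r^3 - 10r^2 + 25r = r(r - 5)^2.
r = 5 has algebraic multiplicity 2; rank(C − 5I) = 1, so geometric multiplicity = 2.
Every eigenvalue has geometric = algebraic multiplicity, so C is diagonalizable.

Yes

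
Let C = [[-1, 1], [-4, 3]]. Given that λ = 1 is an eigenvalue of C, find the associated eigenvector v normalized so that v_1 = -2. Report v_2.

C − 1I = [[-2, 1], [-4, 2]].
Solving (C − 1I)v = 0 gives the eigenspace spanned by (-2, -4).
With v_1 = -2, v = (-2, -4), so v_2 = -4.

-4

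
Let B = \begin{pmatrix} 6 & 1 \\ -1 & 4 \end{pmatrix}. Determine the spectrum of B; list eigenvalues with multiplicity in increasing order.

Characteristic polynomial: p(μ) = μ^2 - 10μ + 25 = (μ - 5)^2.
Roots (with multiplicity): 5, 5.

5, 5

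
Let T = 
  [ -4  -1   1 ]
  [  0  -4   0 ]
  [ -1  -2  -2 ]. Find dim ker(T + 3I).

T + 3I = [[-1, -1, 1], [0, -1, 0], [-1, -2, 1]].
This matrix has rank 2, so its null space has dimension 3 − 2 = 1.

1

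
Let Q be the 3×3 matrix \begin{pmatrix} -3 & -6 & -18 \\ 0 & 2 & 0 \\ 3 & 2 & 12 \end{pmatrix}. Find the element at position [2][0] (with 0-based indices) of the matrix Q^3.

189

Characteristic polynomial: t^3 - 11t^2 + 36t - 36 = (t - 6)(t - 3)(t - 2), so the eigenvalues are 2, 3, 6.
t=6: eigenvector (-2, 0, 1).
t=2: eigenvector (6, 1, -2).
t=3: eigenvector (-3, 0, 1).
P = [[-2, 6, -3], [0, 1, 0], [1, -2, 1]], D = diag(6, 2, 3), P⁻¹ = [[1, 0, 3], [0, 1, 0], [-1, 2, -2]].
Q³ = P·diag(216, 8, 27)·P⁻¹ = [[-351, -114, -1134], [0, 8, 0], [189, 38, 594]].
The requested entry is 189.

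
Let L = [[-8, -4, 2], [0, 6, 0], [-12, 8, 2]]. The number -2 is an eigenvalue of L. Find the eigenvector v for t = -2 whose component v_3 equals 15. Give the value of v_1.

L + 2I = [[-6, -4, 2], [0, 8, 0], [-12, 8, 4]].
Solving (L + 2I)v = 0 gives the eigenspace spanned by (5, 0, 15).
With v_3 = 15, v = (5, 0, 15), so v_1 = 5.

5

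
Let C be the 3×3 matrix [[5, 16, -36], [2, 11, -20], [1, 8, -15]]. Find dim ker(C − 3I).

1

C − 3I = [[2, 16, -36], [2, 8, -20], [1, 8, -18]].
This matrix has rank 2, so its null space has dimension 3 − 2 = 1.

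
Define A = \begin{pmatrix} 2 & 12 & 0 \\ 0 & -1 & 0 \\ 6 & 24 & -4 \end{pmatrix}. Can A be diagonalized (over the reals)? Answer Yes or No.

Characteristic polynomial: p(λ) = λ^3 + 3λ^2 - 6λ - 8 = (λ - 2)(λ + 1)(λ + 4).
All 3 eigenvalues are distinct, so A is diagonalizable.

Yes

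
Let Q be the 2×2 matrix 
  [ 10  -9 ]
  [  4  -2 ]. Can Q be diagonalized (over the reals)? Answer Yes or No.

No

Characteristic polynomial: p(s) = s^2 - 8s + 16 = (s - 4)^2.
s = 4 has algebraic multiplicity 2; rank(Q − 4I) = 1, so geometric multiplicity = 1.
Geometric multiplicity < algebraic multiplicity, so Q is not diagonalizable.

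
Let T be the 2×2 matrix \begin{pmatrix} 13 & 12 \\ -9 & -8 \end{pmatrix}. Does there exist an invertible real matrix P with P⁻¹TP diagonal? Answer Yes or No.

Yes

Characteristic polynomial: p(s) = s^2 - 5s + 4 = (s - 4)(s - 1).
All 2 eigenvalues are distinct, so T is diagonalizable.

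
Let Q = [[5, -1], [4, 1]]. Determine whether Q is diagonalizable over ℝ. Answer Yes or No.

No

Characteristic polynomial: p(μ) = μ^2 - 6μ + 9 = (μ - 3)^2.
μ = 3 has algebraic multiplicity 2; rank(Q − 3I) = 1, so geometric multiplicity = 1.
Geometric multiplicity < algebraic multiplicity, so Q is not diagonalizable.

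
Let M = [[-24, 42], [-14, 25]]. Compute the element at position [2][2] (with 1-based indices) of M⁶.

Characteristic polynomial: λ^2 - λ - 12 = (λ - 4)(λ + 3), so the eigenvalues are -3, 4.
λ=4: eigenvector (3, 2).
λ=-3: eigenvector (2, 1).
P = [[3, 2], [2, 1]], D = diag(4, -3), P⁻¹ = [[-1, 2], [2, -3]].
M⁶ = P·diag(4096, 729)·P⁻¹ = [[-9372, 20202], [-6734, 14197]].
The requested entry is 14197.

14197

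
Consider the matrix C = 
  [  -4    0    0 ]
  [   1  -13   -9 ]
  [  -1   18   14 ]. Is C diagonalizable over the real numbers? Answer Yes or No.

Characteristic polynomial: p(λ) = λ^3 + 3λ^2 - 24λ - 80 = (λ - 5)(λ + 4)^2.
λ = -4 has algebraic multiplicity 2; rank(C + 4I) = 2, so geometric multiplicity = 1.
Geometric multiplicity < algebraic multiplicity, so C is not diagonalizable.

No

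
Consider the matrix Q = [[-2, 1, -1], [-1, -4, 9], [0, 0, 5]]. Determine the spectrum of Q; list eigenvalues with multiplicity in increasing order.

Characteristic polynomial: p(λ) = λ^3 + λ^2 - 21λ - 45 = (λ - 5)(λ + 3)^2.
Roots (with multiplicity): -3, -3, 5.

-3, -3, 5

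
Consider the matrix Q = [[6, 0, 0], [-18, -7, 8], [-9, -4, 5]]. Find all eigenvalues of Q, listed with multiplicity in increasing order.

-3, 1, 6

Characteristic polynomial: p(μ) = μ^3 - 4μ^2 - 15μ + 18 = (μ - 6)(μ - 1)(μ + 3).
Roots (with multiplicity): -3, 1, 6.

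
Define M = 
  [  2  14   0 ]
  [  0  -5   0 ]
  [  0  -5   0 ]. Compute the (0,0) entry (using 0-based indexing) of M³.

8

Characteristic polynomial: s^3 + 3s^2 - 10s = s(s - 2)(s + 5), so the eigenvalues are -5, 0, 2.
s=2: eigenvector (1, 0, 0).
s=-5: eigenvector (-2, 1, 1).
s=0: eigenvector (0, 0, 1).
P = [[1, -2, 0], [0, 1, 0], [0, 1, 1]], D = diag(2, -5, 0), P⁻¹ = [[1, 2, 0], [0, 1, 0], [0, -1, 1]].
M³ = P·diag(8, -125, 0)·P⁻¹ = [[8, 266, 0], [0, -125, 0], [0, -125, 0]].
The requested entry is 8.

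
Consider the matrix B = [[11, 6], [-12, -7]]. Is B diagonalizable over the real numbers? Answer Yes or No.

Characteristic polynomial: p(t) = t^2 - 4t - 5 = (t - 5)(t + 1).
All 2 eigenvalues are distinct, so B is diagonalizable.

Yes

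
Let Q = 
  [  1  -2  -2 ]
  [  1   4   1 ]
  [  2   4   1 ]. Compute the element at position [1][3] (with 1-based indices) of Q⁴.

-30

Characteristic polynomial: s^3 - 6s^2 + 11s - 6 = (s - 3)(s - 2)(s - 1), so the eigenvalues are 1, 2, 3.
s=3: eigenvector (-3, 2, 1).
s=2: eigenvector (-2, 1, 0).
s=1: eigenvector (2, -1, 1).
P = [[-3, -2, 2], [2, 1, -1], [1, 0, 1]], D = diag(3, 2, 1), P⁻¹ = [[1, 2, 0], [-3, -5, 1], [-1, -2, 1]].
Q⁴ = P·diag(81, 16, 1)·P⁻¹ = [[-149, -330, -30], [115, 246, 15], [80, 160, 1]].
The requested entry is -30.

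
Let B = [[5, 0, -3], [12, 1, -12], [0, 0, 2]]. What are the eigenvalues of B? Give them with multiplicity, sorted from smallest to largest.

Characteristic polynomial: p(s) = s^3 - 8s^2 + 17s - 10 = (s - 5)(s - 2)(s - 1).
Roots (with multiplicity): 1, 2, 5.

1, 2, 5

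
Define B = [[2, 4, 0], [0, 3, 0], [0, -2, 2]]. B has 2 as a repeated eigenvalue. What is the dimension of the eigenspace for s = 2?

B − 2I = [[0, 4, 0], [0, 1, 0], [0, -2, 0]].
This matrix has rank 1, so its null space has dimension 3 − 1 = 2.

2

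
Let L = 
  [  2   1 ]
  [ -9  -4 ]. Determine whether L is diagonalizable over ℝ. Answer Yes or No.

Characteristic polynomial: p(t) = t^2 + 2t + 1 = (t + 1)^2.
t = -1 has algebraic multiplicity 2; rank(L + 1I) = 1, so geometric multiplicity = 1.
Geometric multiplicity < algebraic multiplicity, so L is not diagonalizable.

No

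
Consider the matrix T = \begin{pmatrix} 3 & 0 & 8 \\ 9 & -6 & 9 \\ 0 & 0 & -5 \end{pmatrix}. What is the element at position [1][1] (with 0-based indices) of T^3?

Characteristic polynomial: r^3 + 8r^2 - 3r - 90 = (r - 3)(r + 5)(r + 6), so the eigenvalues are -6, -5, 3.
r=3: eigenvector (1, 1, 0).
r=-6: eigenvector (0, 1, 0).
r=-5: eigenvector (-1, 0, 1).
P = [[1, 0, -1], [1, 1, 0], [0, 0, 1]], D = diag(3, -6, -5), P⁻¹ = [[1, 0, 1], [-1, 1, -1], [0, 0, 1]].
T³ = P·diag(27, -216, -125)·P⁻¹ = [[27, 0, 152], [243, -216, 243], [0, 0, -125]].
The requested entry is -216.

-216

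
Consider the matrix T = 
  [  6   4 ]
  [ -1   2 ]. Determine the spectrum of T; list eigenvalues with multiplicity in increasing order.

4, 4

Characteristic polynomial: p(μ) = μ^2 - 8μ + 16 = (μ - 4)^2.
Roots (with multiplicity): 4, 4.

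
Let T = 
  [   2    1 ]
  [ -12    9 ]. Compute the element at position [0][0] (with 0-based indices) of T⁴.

Characteristic polynomial: s^2 - 11s + 30 = (s - 6)(s - 5), so the eigenvalues are 5, 6.
s=5: eigenvector (1, 3).
s=6: eigenvector (1, 4).
P = [[1, 1], [3, 4]], D = diag(5, 6), P⁻¹ = [[4, -1], [-3, 1]].
T⁴ = P·diag(625, 1296)·P⁻¹ = [[-1388, 671], [-8052, 3309]].
The requested entry is -1388.

-1388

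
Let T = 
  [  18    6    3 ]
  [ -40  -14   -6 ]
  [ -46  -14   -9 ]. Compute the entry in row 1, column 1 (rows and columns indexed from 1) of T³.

Characteristic polynomial: μ^3 + 5μ^2 + 6μ = μ(μ + 2)(μ + 3), so the eigenvalues are -3, -2, 0.
μ=0: eigenvector (1, -2, -2).
μ=-2: eigenvector (0, 1, -2).
μ=-3: eigenvector (-1, 2, 3).
P = [[1, 0, -1], [-2, 1, 2], [-2, -2, 3]], D = diag(0, -2, -3), P⁻¹ = [[7, 2, 1], [2, 1, 0], [6, 2, 1]].
T³ = P·diag(0, -8, -27)·P⁻¹ = [[162, 54, 27], [-340, -116, -54], [-454, -146, -81]].
The requested entry is 162.

162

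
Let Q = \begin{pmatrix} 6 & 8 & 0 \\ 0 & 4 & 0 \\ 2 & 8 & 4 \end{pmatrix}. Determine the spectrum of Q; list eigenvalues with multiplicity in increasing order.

Characteristic polynomial: p(μ) = μ^3 - 14μ^2 + 64μ - 96 = (μ - 6)(μ - 4)^2.
Roots (with multiplicity): 4, 4, 6.

4, 4, 6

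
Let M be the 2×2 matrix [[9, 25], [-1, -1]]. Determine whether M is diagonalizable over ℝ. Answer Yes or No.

No

Characteristic polynomial: p(r) = r^2 - 8r + 16 = (r - 4)^2.
r = 4 has algebraic multiplicity 2; rank(M − 4I) = 1, so geometric multiplicity = 1.
Geometric multiplicity < algebraic multiplicity, so M is not diagonalizable.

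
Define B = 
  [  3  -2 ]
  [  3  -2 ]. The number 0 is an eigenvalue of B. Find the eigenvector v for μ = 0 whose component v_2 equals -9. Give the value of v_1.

-6

B = [[3, -2], [3, -2]].
Solving (B)v = 0 gives the eigenspace spanned by (-6, -9).
With v_2 = -9, v = (-6, -9), so v_1 = -6.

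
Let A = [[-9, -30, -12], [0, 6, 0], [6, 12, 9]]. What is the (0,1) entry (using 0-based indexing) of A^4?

Characteristic polynomial: s^3 - 6s^2 - 9s + 54 = (s - 6)(s - 3)(s + 3), so the eigenvalues are -3, 3, 6.
s=-3: eigenvector (2, 0, -1).
s=6: eigenvector (-2, 1, 0).
s=3: eigenvector (1, 0, -1).
P = [[2, -2, 1], [0, 1, 0], [-1, 0, -1]], D = diag(-3, 6, 3), P⁻¹ = [[1, 2, 1], [0, 1, 0], [-1, -2, -2]].
A⁴ = P·diag(81, 1296, 81)·P⁻¹ = [[81, -2430, 0], [0, 1296, 0], [0, 0, 81]].
The requested entry is -2430.

-2430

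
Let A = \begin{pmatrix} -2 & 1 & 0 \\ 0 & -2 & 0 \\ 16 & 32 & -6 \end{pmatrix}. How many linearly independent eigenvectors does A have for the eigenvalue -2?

1

A + 2I = [[0, 1, 0], [0, 0, 0], [16, 32, -4]].
This matrix has rank 2, so its null space has dimension 3 − 2 = 1.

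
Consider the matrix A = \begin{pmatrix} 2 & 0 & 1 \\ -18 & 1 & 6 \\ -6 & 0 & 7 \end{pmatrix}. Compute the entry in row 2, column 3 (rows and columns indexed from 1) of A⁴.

510

Characteristic polynomial: s^3 - 10s^2 + 29s - 20 = (s - 5)(s - 4)(s - 1), so the eigenvalues are 1, 4, 5.
s=5: eigenvector (1, 0, 3).
s=1: eigenvector (0, 1, 0).
s=4: eigenvector (-1, 2, -2).
P = [[1, 0, -1], [0, 1, 2], [3, 0, -2]], D = diag(5, 1, 4), P⁻¹ = [[-2, 0, 1], [6, 1, -2], [-3, 0, 1]].
A⁴ = P·diag(625, 1, 256)·P⁻¹ = [[-482, 0, 369], [-1530, 1, 510], [-2214, 0, 1363]].
The requested entry is 510.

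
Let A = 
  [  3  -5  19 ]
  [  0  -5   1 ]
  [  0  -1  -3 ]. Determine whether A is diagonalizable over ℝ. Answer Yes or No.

Characteristic polynomial: p(λ) = λ^3 + 5λ^2 - 8λ - 48 = (λ - 3)(λ + 4)^2.
λ = -4 has algebraic multiplicity 2; rank(A + 4I) = 2, so geometric multiplicity = 1.
Geometric multiplicity < algebraic multiplicity, so A is not diagonalizable.

No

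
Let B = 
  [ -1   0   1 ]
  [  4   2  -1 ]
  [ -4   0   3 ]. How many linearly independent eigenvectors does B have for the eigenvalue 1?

B − 1I = [[-2, 0, 1], [4, 1, -1], [-4, 0, 2]].
This matrix has rank 2, so its null space has dimension 3 − 2 = 1.

1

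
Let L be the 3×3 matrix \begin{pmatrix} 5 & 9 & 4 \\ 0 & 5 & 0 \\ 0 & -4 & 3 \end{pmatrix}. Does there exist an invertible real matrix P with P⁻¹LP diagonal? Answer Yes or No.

No

Characteristic polynomial: p(λ) = λ^3 - 13λ^2 + 55λ - 75 = (λ - 5)^2(λ - 3).
λ = 5 has algebraic multiplicity 2; rank(L − 5I) = 2, so geometric multiplicity = 1.
Geometric multiplicity < algebraic multiplicity, so L is not diagonalizable.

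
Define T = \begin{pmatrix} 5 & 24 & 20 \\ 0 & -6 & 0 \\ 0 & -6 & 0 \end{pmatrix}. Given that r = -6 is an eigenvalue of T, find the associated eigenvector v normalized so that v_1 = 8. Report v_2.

T + 6I = [[11, 24, 20], [0, 0, 0], [0, -6, 6]].
Solving (T + 6I)v = 0 gives the eigenspace spanned by (8, -2, -2).
With v_1 = 8, v = (8, -2, -2), so v_2 = -2.

-2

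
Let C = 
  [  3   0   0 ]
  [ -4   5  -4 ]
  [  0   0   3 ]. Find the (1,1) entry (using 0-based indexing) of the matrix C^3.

125

Characteristic polynomial: λ^3 - 11λ^2 + 39λ - 45 = (λ - 5)(λ - 3)^2, so the eigenvalues are 3, 3, 5.
λ=5: eigenvector (0, 1, 0).
λ=3: eigenvector (1, 0, -1).
λ=3: eigenvector (0, 2, 1).
P = [[0, 1, 0], [1, 0, 2], [0, -1, 1]], D = diag(5, 3, 3), P⁻¹ = [[-2, 1, -2], [1, 0, 0], [1, 0, 1]].
C³ = P·diag(125, 27, 27)·P⁻¹ = [[27, 0, 0], [-196, 125, -196], [0, 0, 27]].
The requested entry is 125.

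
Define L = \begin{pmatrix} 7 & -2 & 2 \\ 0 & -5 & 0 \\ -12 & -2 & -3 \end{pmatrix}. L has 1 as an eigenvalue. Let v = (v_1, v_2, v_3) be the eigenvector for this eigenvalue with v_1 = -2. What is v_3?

6

L − 1I = [[6, -2, 2], [0, -6, 0], [-12, -2, -4]].
Solving (L − 1I)v = 0 gives the eigenspace spanned by (-2, 0, 6).
With v_1 = -2, v = (-2, 0, 6), so v_3 = 6.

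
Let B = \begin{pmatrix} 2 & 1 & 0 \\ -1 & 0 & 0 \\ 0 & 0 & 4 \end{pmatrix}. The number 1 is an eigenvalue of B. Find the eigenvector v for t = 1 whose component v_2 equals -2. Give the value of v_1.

2

B − 1I = [[1, 1, 0], [-1, -1, 0], [0, 0, 3]].
Solving (B − 1I)v = 0 gives the eigenspace spanned by (2, -2, 0).
With v_2 = -2, v = (2, -2, 0), so v_1 = 2.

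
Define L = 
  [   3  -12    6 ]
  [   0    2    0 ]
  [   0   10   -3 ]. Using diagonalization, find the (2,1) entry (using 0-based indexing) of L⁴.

Characteristic polynomial: t^3 - 2t^2 - 9t + 18 = (t - 3)(t - 2)(t + 3), so the eigenvalues are -3, 2, 3.
t=3: eigenvector (1, 0, 0).
t=2: eigenvector (0, 1, 2).
t=-3: eigenvector (-1, 0, 1).
P = [[1, 0, -1], [0, 1, 0], [0, 2, 1]], D = diag(3, 2, -3), P⁻¹ = [[1, -2, 1], [0, 1, 0], [0, -2, 1]].
L⁴ = P·diag(81, 16, 81)·P⁻¹ = [[81, 0, 0], [0, 16, 0], [0, -130, 81]].
The requested entry is -130.

-130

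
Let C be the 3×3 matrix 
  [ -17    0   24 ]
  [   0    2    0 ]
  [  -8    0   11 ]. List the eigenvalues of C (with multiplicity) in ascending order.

-5, -1, 2

Characteristic polynomial: p(s) = s^3 + 4s^2 - 7s - 10 = (s - 2)(s + 1)(s + 5).
Roots (with multiplicity): -5, -1, 2.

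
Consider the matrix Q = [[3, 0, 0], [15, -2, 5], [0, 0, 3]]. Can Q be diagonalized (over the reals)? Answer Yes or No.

Yes

Characteristic polynomial: p(t) = t^3 - 4t^2 - 3t + 18 = (t - 3)^2(t + 2).
t = 3 has algebraic multiplicity 2; rank(Q − 3I) = 1, so geometric multiplicity = 2.
Every eigenvalue has geometric = algebraic multiplicity, so Q is diagonalizable.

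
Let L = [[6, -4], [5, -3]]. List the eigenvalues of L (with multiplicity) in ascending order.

Characteristic polynomial: p(r) = r^2 - 3r + 2 = (r - 2)(r - 1).
Roots (with multiplicity): 1, 2.

1, 2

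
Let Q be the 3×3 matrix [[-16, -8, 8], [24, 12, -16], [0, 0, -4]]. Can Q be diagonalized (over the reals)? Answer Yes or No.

Yes

Characteristic polynomial: p(μ) = μ^3 + 8μ^2 + 16μ = μ(μ + 4)^2.
μ = -4 has algebraic multiplicity 2; rank(Q + 4I) = 1, so geometric multiplicity = 2.
Every eigenvalue has geometric = algebraic multiplicity, so Q is diagonalizable.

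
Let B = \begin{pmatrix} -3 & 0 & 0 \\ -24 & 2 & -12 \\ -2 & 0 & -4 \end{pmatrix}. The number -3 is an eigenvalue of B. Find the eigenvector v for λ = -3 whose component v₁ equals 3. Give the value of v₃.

B + 3I = [[0, 0, 0], [-24, 5, -12], [-2, 0, -1]].
Solving (B + 3I)v = 0 gives the eigenspace spanned by (3, 0, -6).
With v₁ = 3, v = (3, 0, -6), so v₃ = -6.

-6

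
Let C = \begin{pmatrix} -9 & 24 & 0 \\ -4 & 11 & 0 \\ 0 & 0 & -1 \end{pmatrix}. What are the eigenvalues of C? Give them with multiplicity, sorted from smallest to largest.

-1, -1, 3

Characteristic polynomial: p(r) = r^3 - r^2 - 5r - 3 = (r - 3)(r + 1)^2.
Roots (with multiplicity): -1, -1, 3.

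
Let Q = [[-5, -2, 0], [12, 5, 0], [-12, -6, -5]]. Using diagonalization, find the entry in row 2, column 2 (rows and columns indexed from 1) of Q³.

5

Characteristic polynomial: λ^3 + 5λ^2 - λ - 5 = (λ - 1)(λ + 1)(λ + 5), so the eigenvalues are -5, -1, 1.
λ=-1: eigenvector (1, -2, 0).
λ=1: eigenvector (-1, 3, -1).
λ=-5: eigenvector (0, 0, 1).
P = [[1, -1, 0], [-2, 3, 0], [0, -1, 1]], D = diag(-1, 1, -5), P⁻¹ = [[3, 1, 0], [2, 1, 0], [2, 1, 1]].
Q³ = P·diag(-1, 1, -125)·P⁻¹ = [[-5, -2, 0], [12, 5, 0], [-252, -126, -125]].
The requested entry is 5.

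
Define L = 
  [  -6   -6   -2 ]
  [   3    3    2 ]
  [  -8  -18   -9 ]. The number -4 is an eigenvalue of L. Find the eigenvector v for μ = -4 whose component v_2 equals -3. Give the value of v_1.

L + 4I = [[-2, -6, -2], [3, 7, 2], [-8, -18, -5]].
Solving (L + 4I)v = 0 gives the eigenspace spanned by (3, -3, 6).
With v_2 = -3, v = (3, -3, 6), so v_1 = 3.

3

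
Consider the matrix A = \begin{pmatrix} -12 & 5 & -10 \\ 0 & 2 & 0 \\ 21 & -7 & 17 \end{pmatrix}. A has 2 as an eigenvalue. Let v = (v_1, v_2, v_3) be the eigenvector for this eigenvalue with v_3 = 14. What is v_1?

-10

A − 2I = [[-14, 5, -10], [0, 0, 0], [21, -7, 15]].
Solving (A − 2I)v = 0 gives the eigenspace spanned by (-10, 0, 14).
With v_3 = 14, v = (-10, 0, 14), so v_1 = -10.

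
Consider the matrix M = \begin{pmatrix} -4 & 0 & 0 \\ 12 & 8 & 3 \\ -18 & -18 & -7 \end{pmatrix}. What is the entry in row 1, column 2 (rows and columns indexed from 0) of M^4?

Characteristic polynomial: r^3 + 3r^2 - 6r - 8 = (r - 2)(r + 1)(r + 4), so the eigenvalues are -4, -1, 2.
r=-4: eigenvector (1, -1, 0).
r=2: eigenvector (0, 1, -2).
r=-1: eigenvector (0, -1, 3).
P = [[1, 0, 0], [-1, 1, -1], [0, -2, 3]], D = diag(-4, 2, -1), P⁻¹ = [[1, 0, 0], [3, 3, 1], [2, 2, 1]].
M⁴ = P·diag(256, 16, 1)·P⁻¹ = [[256, 0, 0], [-210, 46, 15], [-90, -90, -29]].
The requested entry is 15.

15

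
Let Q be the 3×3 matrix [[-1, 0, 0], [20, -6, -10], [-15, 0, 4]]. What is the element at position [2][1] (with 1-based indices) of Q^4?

-530

Characteristic polynomial: s^3 + 3s^2 - 22s - 24 = (s - 4)(s + 1)(s + 6), so the eigenvalues are -6, -1, 4.
s=-1: eigenvector (1, -2, 3).
s=-6: eigenvector (0, 1, 0).
s=4: eigenvector (0, -1, 1).
P = [[1, 0, 0], [-2, 1, -1], [3, 0, 1]], D = diag(-1, -6, 4), P⁻¹ = [[1, 0, 0], [-1, 1, 1], [-3, 0, 1]].
Q⁴ = P·diag(1, 1296, 256)·P⁻¹ = [[1, 0, 0], [-530, 1296, 1040], [-765, 0, 256]].
The requested entry is -530.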